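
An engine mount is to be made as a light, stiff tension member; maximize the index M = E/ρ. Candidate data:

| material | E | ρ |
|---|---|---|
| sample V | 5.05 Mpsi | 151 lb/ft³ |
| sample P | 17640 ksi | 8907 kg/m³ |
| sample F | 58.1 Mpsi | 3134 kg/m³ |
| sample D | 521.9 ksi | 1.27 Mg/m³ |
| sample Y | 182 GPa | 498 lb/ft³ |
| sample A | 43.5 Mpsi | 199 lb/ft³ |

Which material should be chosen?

Normalizing units and computing the index:
  sample V: E = 34.82 GPa, ρ = 2419 kg/m³
  sample P: E = 121.6 GPa, ρ = 8907 kg/m³
  sample F: E = 400.6 GPa, ρ = 3134 kg/m³
  sample D: E = 3.598 GPa, ρ = 1270 kg/m³
  sample Y: E = 182.0 GPa, ρ = 7977 kg/m³
  sample A: E = 299.9 GPa, ρ = 3188 kg/m³
  sample F: M = 128 MN·m/kg
  sample A: M = 94.1 MN·m/kg
  sample Y: M = 22.8 MN·m/kg
  sample V: M = 14.4 MN·m/kg
  sample P: M = 13.7 MN·m/kg
  sample D: M = 2.83 MN·m/kg
Sample F has the largest M.

sample F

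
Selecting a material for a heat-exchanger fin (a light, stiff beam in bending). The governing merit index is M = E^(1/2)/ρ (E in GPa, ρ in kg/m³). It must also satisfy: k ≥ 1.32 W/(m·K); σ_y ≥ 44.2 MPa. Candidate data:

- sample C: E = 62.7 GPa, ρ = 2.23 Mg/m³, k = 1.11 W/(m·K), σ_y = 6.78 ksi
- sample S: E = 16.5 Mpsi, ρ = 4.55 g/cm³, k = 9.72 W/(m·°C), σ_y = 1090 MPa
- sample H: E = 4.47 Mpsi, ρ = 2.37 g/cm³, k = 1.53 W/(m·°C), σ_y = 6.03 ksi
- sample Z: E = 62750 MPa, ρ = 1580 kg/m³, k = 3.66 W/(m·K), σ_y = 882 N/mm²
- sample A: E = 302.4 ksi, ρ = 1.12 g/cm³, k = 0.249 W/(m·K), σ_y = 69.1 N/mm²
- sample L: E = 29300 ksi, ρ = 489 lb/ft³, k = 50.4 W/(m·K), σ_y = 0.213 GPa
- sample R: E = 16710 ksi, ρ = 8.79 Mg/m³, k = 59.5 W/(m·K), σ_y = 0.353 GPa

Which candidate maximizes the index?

Screen on constraints: k ≥ 1.32 W/(m·K); σ_y ≥ 44.2 MPa. Survivors: sample S, sample Z, sample L, sample R.
Putting every candidate on a common basis:
  sample S: E = 113.8 GPa, ρ = 4550 kg/m³
  sample Z: E = 62.75 GPa, ρ = 1580 kg/m³
  sample L: E = 202.0 GPa, ρ = 7833 kg/m³
  sample R: E = 115.2 GPa, ρ = 8790 kg/m³
  sample Z: M = 5.01×10⁻³
  sample S: M = 2.34×10⁻³
  sample L: M = 1.81×10⁻³
  sample R: M = 1.22×10⁻³
Highest index: sample Z.

sample Z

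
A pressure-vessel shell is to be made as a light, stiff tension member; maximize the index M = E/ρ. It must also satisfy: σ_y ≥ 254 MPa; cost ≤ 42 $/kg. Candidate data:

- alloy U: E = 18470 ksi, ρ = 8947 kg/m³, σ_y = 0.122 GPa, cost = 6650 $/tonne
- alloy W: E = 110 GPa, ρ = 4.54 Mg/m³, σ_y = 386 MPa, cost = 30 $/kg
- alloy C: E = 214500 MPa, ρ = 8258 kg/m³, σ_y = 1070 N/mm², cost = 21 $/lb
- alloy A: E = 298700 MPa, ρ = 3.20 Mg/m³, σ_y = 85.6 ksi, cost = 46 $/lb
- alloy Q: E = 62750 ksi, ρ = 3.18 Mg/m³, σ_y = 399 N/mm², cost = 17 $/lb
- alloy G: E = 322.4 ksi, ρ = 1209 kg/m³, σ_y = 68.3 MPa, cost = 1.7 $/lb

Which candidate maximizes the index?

Screen on constraints: σ_y ≥ 254 MPa; cost ≤ 42 $/kg. Survivors: alloy W, alloy Q.
Normalizing units and computing the index:
  alloy W: E = 110.0 GPa, ρ = 4540 kg/m³
  alloy Q: E = 432.6 GPa, ρ = 3180 kg/m³
  alloy Q: M = 136 MN·m/kg
  alloy W: M = 24.2 MN·m/kg
The maximum is for alloy Q.

alloy Q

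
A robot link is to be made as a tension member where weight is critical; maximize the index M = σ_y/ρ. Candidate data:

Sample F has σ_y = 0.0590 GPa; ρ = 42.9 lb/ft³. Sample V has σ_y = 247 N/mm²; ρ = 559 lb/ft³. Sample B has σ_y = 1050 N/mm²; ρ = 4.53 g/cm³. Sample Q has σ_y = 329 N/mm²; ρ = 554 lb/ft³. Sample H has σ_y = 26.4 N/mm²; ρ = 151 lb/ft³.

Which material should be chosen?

sample B

In SI units:
  sample F: σ_y = 59.00 MPa, ρ = 687.2 kg/m³
  sample V: σ_y = 247.0 MPa, ρ = 8954 kg/m³
  sample B: σ_y = 1050 MPa, ρ = 4530 kg/m³
  sample Q: σ_y = 329.0 MPa, ρ = 8874 kg/m³
  sample H: σ_y = 26.40 MPa, ρ = 2419 kg/m³
  sample B: M = 232 kN·m/kg
  sample F: M = 85.9 kN·m/kg
  sample Q: M = 37.1 kN·m/kg
  sample V: M = 27.6 kN·m/kg
  sample H: M = 10.9 kN·m/kg
The maximum is for sample B.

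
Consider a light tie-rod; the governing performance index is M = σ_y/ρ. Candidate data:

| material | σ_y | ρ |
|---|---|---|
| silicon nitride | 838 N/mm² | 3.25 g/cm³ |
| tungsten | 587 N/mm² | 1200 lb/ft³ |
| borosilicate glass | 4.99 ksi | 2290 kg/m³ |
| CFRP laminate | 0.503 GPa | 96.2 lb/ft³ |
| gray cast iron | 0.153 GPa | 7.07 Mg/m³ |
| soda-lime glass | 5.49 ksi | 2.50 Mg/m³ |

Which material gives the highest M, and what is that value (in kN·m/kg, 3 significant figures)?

CFRP laminate, M = 326 kN·m/kg

Putting every candidate on a common basis:
  silicon nitride: σ_y = 838.0 MPa, ρ = 3250 kg/m³
  tungsten: σ_y = 587.0 MPa, ρ = 19220 kg/m³
  borosilicate glass: σ_y = 34.40 MPa, ρ = 2290 kg/m³
  CFRP laminate: σ_y = 503.0 MPa, ρ = 1541 kg/m³
  gray cast iron: σ_y = 153.0 MPa, ρ = 7070 kg/m³
  soda-lime glass: σ_y = 37.85 MPa, ρ = 2500 kg/m³
  CFRP laminate: M = 326 kN·m/kg
  silicon nitride: M = 258 kN·m/kg
  tungsten: M = 30.5 kN·m/kg
  gray cast iron: M = 21.6 kN·m/kg
  soda-lime glass: M = 15.1 kN·m/kg
  borosilicate glass: M = 15.0 kN·m/kg
The maximum is for CFRP laminate.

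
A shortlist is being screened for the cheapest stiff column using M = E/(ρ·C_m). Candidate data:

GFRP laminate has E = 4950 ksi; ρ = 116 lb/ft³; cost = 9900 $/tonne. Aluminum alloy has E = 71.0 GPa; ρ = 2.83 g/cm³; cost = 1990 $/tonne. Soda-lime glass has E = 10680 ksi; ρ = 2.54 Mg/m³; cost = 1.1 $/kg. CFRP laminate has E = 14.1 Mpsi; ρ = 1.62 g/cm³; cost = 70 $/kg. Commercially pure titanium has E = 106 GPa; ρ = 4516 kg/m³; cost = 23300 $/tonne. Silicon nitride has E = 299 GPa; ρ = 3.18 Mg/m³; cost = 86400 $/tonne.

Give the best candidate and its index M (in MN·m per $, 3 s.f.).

soda-lime glass, M = 26.4 MN·m per $

Normalizing units and computing the index:
  GFRP laminate: E = 34.13 GPa, ρ = 1858 kg/m³, cost = 9.900 $/kg
  aluminum alloy: E = 71.00 GPa, ρ = 2830 kg/m³, cost = 1.990 $/kg
  soda-lime glass: E = 73.64 GPa, ρ = 2540 kg/m³, cost = 1.100 $/kg
  CFRP laminate: E = 97.22 GPa, ρ = 1620 kg/m³, cost = 70.00 $/kg
  commercially pure titanium: E = 106.0 GPa, ρ = 4516 kg/m³, cost = 23.30 $/kg
  silicon nitride: E = 299.0 GPa, ρ = 3180 kg/m³, cost = 86.40 $/kg
  soda-lime glass: M = 26.4 MN·m per $
  aluminum alloy: M = 12.6 MN·m per $
  GFRP laminate: M = 1.86 MN·m per $
  silicon nitride: M = 1.09 MN·m per $
  commercially pure titanium: M = 1.01 MN·m per $
  CFRP laminate: M = 0.857 MN·m per $
Highest index: soda-lime glass.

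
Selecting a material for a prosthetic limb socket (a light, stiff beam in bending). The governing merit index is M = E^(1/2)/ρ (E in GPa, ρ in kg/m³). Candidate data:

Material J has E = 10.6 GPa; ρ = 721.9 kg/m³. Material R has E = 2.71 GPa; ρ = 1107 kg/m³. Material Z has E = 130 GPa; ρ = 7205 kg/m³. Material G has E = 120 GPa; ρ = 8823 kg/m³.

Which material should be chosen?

Computing M directly (units already consistent):
  material J: M = 4.51×10⁻³
  material Z: M = 1.58×10⁻³
  material R: M = 1.49×10⁻³
  material G: M = 1.24×10⁻³
Highest index: material J.

material J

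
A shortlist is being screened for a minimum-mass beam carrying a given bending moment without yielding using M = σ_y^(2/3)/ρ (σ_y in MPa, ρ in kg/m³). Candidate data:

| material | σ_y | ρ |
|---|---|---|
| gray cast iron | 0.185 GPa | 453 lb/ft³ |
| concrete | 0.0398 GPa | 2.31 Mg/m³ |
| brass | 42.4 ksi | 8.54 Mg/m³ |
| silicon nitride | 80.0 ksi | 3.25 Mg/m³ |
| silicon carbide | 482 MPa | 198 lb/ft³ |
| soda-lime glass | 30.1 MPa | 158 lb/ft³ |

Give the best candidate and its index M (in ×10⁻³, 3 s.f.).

silicon nitride, M = 20.7×10⁻³

Putting every candidate on a common basis:
  gray cast iron: σ_y = 185.0 MPa, ρ = 7256 kg/m³
  concrete: σ_y = 39.80 MPa, ρ = 2310 kg/m³
  brass: σ_y = 292.3 MPa, ρ = 8540 kg/m³
  silicon nitride: σ_y = 551.6 MPa, ρ = 3250 kg/m³
  silicon carbide: σ_y = 482.0 MPa, ρ = 3172 kg/m³
  soda-lime glass: σ_y = 30.10 MPa, ρ = 2531 kg/m³
  silicon nitride: M = 20.7×10⁻³
  silicon carbide: M = 19.4×10⁻³
  brass: M = 5.16×10⁻³
  concrete: M = 5.05×10⁻³
  gray cast iron: M = 4.47×10⁻³
  soda-lime glass: M = 3.82×10⁻³
Silicon nitride ranks first.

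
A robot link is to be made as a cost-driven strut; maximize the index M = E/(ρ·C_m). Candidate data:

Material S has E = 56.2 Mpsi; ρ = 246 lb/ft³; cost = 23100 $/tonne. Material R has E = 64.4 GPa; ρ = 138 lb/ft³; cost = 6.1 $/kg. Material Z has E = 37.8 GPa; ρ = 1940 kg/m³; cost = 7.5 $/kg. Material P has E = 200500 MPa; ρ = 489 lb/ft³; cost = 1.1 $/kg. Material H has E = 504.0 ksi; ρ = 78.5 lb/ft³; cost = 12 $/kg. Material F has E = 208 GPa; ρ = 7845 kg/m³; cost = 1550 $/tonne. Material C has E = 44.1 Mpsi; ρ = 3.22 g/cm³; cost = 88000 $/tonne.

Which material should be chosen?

Convert each candidate to consistent units, then evaluate M:
  material S: E = 387.5 GPa, ρ = 3941 kg/m³, cost = 23.10 $/kg
  material R: E = 64.40 GPa, ρ = 2211 kg/m³, cost = 6.100 $/kg
  material Z: E = 37.80 GPa, ρ = 1940 kg/m³, cost = 7.500 $/kg
  material P: E = 200.5 GPa, ρ = 7833 kg/m³, cost = 1.100 $/kg
  material H: E = 3.475 GPa, ρ = 1257 kg/m³, cost = 12.00 $/kg
  material F: E = 208.0 GPa, ρ = 7845 kg/m³, cost = 1.550 $/kg
  material C: E = 304.1 GPa, ρ = 3220 kg/m³, cost = 88.00 $/kg
  material P: M = 23.3 MN·m per $
  material F: M = 17.1 MN·m per $
  material R: M = 4.78 MN·m per $
  material S: M = 4.26 MN·m per $
  material Z: M = 2.60 MN·m per $
  material C: M = 1.07 MN·m per $
  material H: M = 0.230 MN·m per $
Material P ranks first.

material P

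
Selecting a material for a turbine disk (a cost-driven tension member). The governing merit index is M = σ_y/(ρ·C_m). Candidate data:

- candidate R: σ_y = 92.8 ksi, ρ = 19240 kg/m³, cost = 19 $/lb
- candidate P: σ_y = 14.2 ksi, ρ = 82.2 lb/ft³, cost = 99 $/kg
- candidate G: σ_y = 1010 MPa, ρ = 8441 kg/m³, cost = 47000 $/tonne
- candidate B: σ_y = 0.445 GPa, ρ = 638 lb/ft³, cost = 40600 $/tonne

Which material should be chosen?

candidate G

In SI units:
  candidate R: σ_y = 639.8 MPa, ρ = 19240 kg/m³, cost = 41.89 $/kg
  candidate P: σ_y = 97.91 MPa, ρ = 1317 kg/m³, cost = 99.00 $/kg
  candidate G: σ_y = 1010 MPa, ρ = 8441 kg/m³, cost = 47.00 $/kg
  candidate B: σ_y = 445.0 MPa, ρ = 10220 kg/m³, cost = 40.60 $/kg
  candidate G: M = 2.55 kN·m per $
  candidate B: M = 1.07 kN·m per $
  candidate R: M = 0.794 kN·m per $
  candidate P: M = 0.751 kN·m per $
Highest index: candidate G.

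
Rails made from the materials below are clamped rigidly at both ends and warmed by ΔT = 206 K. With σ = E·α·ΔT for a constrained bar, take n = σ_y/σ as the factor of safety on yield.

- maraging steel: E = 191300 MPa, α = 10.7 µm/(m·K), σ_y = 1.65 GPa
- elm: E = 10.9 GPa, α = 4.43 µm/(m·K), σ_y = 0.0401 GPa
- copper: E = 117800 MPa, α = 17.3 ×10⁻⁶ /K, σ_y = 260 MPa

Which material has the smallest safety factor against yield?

Per material, after unit conversion:
  maraging steel: E = 191.3, α = 10.7, σ_y = 1650 → σ = 422 MPa, n = 3.91
  elm: E = 10.90, α = 4.43, σ_y = 40.10 → σ = 9.95 MPa, n = 4.03
  copper: E = 117.8, α = 17.3, σ_y = 260.0 → σ = 420 MPa, n = 0.619
Copper has the lowest safety factor, n = 0.619.

copper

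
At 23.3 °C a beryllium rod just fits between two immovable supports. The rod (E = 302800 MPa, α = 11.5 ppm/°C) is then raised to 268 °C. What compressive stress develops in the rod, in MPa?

852 MPa

E = 302800 MPa = 302.8 GPa.
ΔT = 244.7 K. Constrained thermal stress σ = E·α·ΔT = 302.8×10³ MPa × 11.5×10⁻⁶ × 244.7 = 852 MPa (compressive).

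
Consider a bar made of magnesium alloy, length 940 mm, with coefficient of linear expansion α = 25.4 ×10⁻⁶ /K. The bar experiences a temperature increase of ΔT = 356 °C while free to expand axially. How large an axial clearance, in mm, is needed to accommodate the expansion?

ΔL = α·L₀·ΔT = 25.4×10⁻⁶ × 940 mm × 356.0 K = 8.50 mm.

8.50 mm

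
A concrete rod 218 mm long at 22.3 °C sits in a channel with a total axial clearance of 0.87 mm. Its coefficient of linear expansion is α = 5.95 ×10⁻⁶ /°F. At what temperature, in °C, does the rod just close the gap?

α = 5.95×10⁻⁶/°F × 9/5 = 10.7×10⁻⁶/K.
α·L₀·ΔT = 0.87 mm ⇒ ΔT = 0.87 / (10.7×10⁻⁶ × 218.0) = 372.6 K.
T = 22.3 + 372.6 = 394.9 °C.

395 °C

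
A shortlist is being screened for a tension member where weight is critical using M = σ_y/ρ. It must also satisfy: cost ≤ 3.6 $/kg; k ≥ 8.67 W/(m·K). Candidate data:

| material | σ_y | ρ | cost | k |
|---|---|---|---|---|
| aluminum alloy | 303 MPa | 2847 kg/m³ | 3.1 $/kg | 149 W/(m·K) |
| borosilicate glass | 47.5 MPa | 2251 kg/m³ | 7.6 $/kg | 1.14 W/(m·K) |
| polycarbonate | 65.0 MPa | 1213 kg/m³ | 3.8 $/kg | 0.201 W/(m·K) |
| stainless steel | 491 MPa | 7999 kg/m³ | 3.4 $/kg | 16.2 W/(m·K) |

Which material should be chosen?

aluminum alloy

Screen on constraints: cost ≤ 3.6 $/kg; k ≥ 8.67 W/(m·K). Survivors: aluminum alloy, stainless steel.
Computing M directly (units already consistent):
  aluminum alloy: M = 106 kN·m/kg
  stainless steel: M = 61.4 kN·m/kg
The maximum is for aluminum alloy.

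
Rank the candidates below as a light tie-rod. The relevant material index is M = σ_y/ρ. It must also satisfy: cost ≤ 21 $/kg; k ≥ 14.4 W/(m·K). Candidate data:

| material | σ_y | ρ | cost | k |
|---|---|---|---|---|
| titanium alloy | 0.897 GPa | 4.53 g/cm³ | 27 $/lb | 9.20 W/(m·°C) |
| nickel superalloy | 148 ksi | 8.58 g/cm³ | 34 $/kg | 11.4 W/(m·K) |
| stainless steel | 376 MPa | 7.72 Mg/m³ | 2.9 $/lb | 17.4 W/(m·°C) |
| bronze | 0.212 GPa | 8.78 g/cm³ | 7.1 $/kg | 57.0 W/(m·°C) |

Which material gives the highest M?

Screen on constraints: cost ≤ 21 $/kg; k ≥ 14.4 W/(m·K). Survivors: stainless steel, bronze.
After converting to SI:
  stainless steel: σ_y = 376.0 MPa, ρ = 7720 kg/m³
  bronze: σ_y = 212.0 MPa, ρ = 8780 kg/m³
  stainless steel: M = 48.7 kN·m/kg
  bronze: M = 24.1 kN·m/kg
Stainless steel has the largest M.

stainless steel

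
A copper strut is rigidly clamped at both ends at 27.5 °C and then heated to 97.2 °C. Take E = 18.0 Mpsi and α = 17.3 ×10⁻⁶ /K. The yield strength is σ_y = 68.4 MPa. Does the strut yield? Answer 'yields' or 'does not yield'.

E = 18.0 Mpsi = 124.1 GPa.
ΔT = 69.70 K. Constrained thermal stress σ = E·α·ΔT = 124.1×10³ MPa × 17.3×10⁻⁶ × 69.70 = 150 MPa (compressive).
Compare to σ_y = 68.4 MPa: σ ≥ σ_y, so it yields.

yields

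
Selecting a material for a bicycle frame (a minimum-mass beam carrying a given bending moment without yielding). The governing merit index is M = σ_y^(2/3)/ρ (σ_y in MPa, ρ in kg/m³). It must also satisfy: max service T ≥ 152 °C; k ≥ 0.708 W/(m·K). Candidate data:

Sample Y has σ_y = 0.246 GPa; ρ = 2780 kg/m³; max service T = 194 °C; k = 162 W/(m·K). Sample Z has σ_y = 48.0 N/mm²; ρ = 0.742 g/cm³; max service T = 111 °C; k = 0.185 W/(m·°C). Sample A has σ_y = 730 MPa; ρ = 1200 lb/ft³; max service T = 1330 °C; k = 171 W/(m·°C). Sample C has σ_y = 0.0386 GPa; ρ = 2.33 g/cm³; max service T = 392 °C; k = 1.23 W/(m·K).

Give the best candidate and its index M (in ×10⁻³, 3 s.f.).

sample Y, M = 14.1×10⁻³

Screen on constraints: max service T ≥ 152 °C; k ≥ 0.708 W/(m·K). Survivors: sample Y, sample A, sample C.
Convert each candidate to consistent units, then evaluate M:
  sample Y: σ_y = 246.0 MPa, ρ = 2780 kg/m³
  sample A: σ_y = 730.0 MPa, ρ = 19220 kg/m³
  sample C: σ_y = 38.60 MPa, ρ = 2330 kg/m³
  sample Y: M = 14.1×10⁻³
  sample C: M = 4.90×10⁻³
  sample A: M = 4.22×10⁻³
Sample Y has the largest M.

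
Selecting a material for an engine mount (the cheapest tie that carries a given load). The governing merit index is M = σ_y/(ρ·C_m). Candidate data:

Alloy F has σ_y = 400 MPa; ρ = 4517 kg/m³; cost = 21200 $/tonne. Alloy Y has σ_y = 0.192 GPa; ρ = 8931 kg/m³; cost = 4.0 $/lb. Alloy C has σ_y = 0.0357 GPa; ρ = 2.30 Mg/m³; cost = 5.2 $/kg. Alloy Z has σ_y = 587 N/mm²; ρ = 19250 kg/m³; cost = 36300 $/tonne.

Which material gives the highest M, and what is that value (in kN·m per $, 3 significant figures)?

Convert each candidate to consistent units, then evaluate M:
  alloy F: σ_y = 400.0 MPa, ρ = 4517 kg/m³, cost = 21.20 $/kg
  alloy Y: σ_y = 192.0 MPa, ρ = 8931 kg/m³, cost = 8.818 $/kg
  alloy C: σ_y = 35.70 MPa, ρ = 2300 kg/m³, cost = 5.200 $/kg
  alloy Z: σ_y = 587.0 MPa, ρ = 19250 kg/m³, cost = 36.30 $/kg
  alloy F: M = 4.18 kN·m per $
  alloy C: M = 2.98 kN·m per $
  alloy Y: M = 2.44 kN·m per $
  alloy Z: M = 0.840 kN·m per $
Alloy F ranks first.

alloy F, M = 4.18 kN·m per $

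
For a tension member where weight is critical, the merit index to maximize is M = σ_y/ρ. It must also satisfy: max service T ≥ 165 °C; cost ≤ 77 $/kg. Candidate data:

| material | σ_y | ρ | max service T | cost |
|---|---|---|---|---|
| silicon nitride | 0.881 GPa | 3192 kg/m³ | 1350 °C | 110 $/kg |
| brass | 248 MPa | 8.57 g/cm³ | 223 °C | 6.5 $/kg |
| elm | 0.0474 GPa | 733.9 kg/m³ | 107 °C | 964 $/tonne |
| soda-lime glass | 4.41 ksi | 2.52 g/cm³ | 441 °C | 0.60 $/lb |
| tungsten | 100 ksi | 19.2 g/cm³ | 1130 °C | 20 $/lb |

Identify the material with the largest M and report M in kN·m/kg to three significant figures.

Screen on constraints: max service T ≥ 165 °C; cost ≤ 77 $/kg. Survivors: brass, soda-lime glass, tungsten.
After converting to SI:
  brass: σ_y = 248.0 MPa, ρ = 8570 kg/m³
  soda-lime glass: σ_y = 30.41 MPa, ρ = 2520 kg/m³
  tungsten: σ_y = 689.5 MPa, ρ = 19200 kg/m³
  tungsten: M = 35.9 kN·m/kg
  brass: M = 28.9 kN·m/kg
  soda-lime glass: M = 12.1 kN·m/kg
Tungsten ranks first.

tungsten, M = 35.9 kN·m/kg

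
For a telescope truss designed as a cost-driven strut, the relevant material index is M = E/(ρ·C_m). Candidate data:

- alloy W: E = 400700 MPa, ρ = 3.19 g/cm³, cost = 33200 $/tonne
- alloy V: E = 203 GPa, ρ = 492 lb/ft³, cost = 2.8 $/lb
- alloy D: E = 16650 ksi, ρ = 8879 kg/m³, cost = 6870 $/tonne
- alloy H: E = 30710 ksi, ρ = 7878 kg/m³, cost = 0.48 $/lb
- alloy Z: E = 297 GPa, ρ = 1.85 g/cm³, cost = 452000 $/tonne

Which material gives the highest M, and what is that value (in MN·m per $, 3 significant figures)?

alloy H, M = 25.4 MN·m per $

In SI units:
  alloy W: E = 400.7 GPa, ρ = 3190 kg/m³, cost = 33.20 $/kg
  alloy V: E = 203.0 GPa, ρ = 7881 kg/m³, cost = 6.173 $/kg
  alloy D: E = 114.8 GPa, ρ = 8879 kg/m³, cost = 6.870 $/kg
  alloy H: E = 211.7 GPa, ρ = 7878 kg/m³, cost = 1.058 $/kg
  alloy Z: E = 297.0 GPa, ρ = 1850 kg/m³, cost = 452.0 $/kg
  alloy H: M = 25.4 MN·m per $
  alloy V: M = 4.17 MN·m per $
  alloy W: M = 3.78 MN·m per $
  alloy D: M = 1.88 MN·m per $
  alloy Z: M = 0.355 MN·m per $
The maximum is for alloy H.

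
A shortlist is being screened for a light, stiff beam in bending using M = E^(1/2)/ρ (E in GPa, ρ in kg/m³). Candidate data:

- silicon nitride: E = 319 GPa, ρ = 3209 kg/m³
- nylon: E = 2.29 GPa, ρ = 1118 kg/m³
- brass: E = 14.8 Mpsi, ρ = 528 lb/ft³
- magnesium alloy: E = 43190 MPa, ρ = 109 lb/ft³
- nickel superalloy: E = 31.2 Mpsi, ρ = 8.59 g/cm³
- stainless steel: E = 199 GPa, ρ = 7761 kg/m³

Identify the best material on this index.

After converting to SI:
  silicon nitride: E = 319.0 GPa, ρ = 3209 kg/m³
  nylon: E = 2.290 GPa, ρ = 1118 kg/m³
  brass: E = 102.0 GPa, ρ = 8458 kg/m³
  magnesium alloy: E = 43.19 GPa, ρ = 1746 kg/m³
  nickel superalloy: E = 215.1 GPa, ρ = 8590 kg/m³
  stainless steel: E = 199.0 GPa, ρ = 7761 kg/m³
  silicon nitride: M = 5.57×10⁻³
  magnesium alloy: M = 3.76×10⁻³
  stainless steel: M = 1.82×10⁻³
  nickel superalloy: M = 1.71×10⁻³
  nylon: M = 1.35×10⁻³
  brass: M = 1.19×10⁻³
Silicon nitride ranks first.

silicon nitride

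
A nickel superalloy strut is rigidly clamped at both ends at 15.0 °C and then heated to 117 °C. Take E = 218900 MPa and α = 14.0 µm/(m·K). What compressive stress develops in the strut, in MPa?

E = 218900 MPa = 218.9 GPa.
ΔT = 102.0 K. Constrained thermal stress σ = E·α·ΔT = 218.9×10³ MPa × 14.0×10⁻⁶ × 102.0 = 313 MPa (compressive).

313 MPa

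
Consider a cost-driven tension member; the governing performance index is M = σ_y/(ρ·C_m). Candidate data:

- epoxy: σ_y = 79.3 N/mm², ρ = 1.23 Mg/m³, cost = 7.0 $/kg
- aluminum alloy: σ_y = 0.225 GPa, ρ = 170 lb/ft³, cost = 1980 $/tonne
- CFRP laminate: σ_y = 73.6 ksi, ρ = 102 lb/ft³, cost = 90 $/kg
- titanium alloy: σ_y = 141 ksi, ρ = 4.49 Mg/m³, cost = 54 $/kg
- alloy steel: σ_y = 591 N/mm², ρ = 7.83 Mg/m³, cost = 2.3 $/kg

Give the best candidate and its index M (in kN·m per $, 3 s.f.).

Convert each candidate to consistent units, then evaluate M:
  epoxy: σ_y = 79.30 MPa, ρ = 1230 kg/m³, cost = 7.000 $/kg
  aluminum alloy: σ_y = 225.0 MPa, ρ = 2723 kg/m³, cost = 1.980 $/kg
  CFRP laminate: σ_y = 507.5 MPa, ρ = 1634 kg/m³, cost = 90.00 $/kg
  titanium alloy: σ_y = 972.2 MPa, ρ = 4490 kg/m³, cost = 54.00 $/kg
  alloy steel: σ_y = 591.0 MPa, ρ = 7830 kg/m³, cost = 2.300 $/kg
  aluminum alloy: M = 41.7 kN·m per $
  alloy steel: M = 32.8 kN·m per $
  epoxy: M = 9.21 kN·m per $
  titanium alloy: M = 4.01 kN·m per $
  CFRP laminate: M = 3.45 kN·m per $
Aluminum alloy has the largest M.

aluminum alloy, M = 41.7 kN·m per $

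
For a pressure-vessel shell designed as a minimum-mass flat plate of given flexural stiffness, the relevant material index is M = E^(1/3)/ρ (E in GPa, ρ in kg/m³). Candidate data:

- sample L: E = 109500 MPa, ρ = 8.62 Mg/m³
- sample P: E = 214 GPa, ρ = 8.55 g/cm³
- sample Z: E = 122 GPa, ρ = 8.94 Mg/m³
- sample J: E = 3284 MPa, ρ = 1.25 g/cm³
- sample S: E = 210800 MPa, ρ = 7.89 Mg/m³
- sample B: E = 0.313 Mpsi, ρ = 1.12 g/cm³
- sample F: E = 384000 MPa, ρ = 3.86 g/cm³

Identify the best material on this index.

sample F

Putting every candidate on a common basis:
  sample L: E = 109.5 GPa, ρ = 8620 kg/m³
  sample P: E = 214.0 GPa, ρ = 8550 kg/m³
  sample Z: E = 122.0 GPa, ρ = 8940 kg/m³
  sample J: E = 3.284 GPa, ρ = 1250 kg/m³
  sample S: E = 210.8 GPa, ρ = 7890 kg/m³
  sample B: E = 2.158 GPa, ρ = 1120 kg/m³
  sample F: E = 384.0 GPa, ρ = 3860 kg/m³
  sample F: M = 1.88×10⁻³
  sample J: M = 1.19×10⁻³
  sample B: M = 1.15×10⁻³
  sample S: M = 0.754×10⁻³
  sample P: M = 0.700×10⁻³
  sample L: M = 0.555×10⁻³
  sample Z: M = 0.555×10⁻³
Highest index: sample F.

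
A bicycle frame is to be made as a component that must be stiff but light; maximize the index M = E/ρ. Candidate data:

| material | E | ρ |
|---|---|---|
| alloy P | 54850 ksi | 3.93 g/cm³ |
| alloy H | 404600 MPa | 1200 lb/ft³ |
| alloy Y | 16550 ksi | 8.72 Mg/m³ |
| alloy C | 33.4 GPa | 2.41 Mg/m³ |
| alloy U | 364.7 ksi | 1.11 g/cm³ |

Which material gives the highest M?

alloy P

Putting every candidate on a common basis:
  alloy P: E = 378.2 GPa, ρ = 3930 kg/m³
  alloy H: E = 404.6 GPa, ρ = 19220 kg/m³
  alloy Y: E = 114.1 GPa, ρ = 8720 kg/m³
  alloy C: E = 33.40 GPa, ρ = 2410 kg/m³
  alloy U: E = 2.515 GPa, ρ = 1110 kg/m³
  alloy P: M = 96.2 MN·m/kg
  alloy H: M = 21.0 MN·m/kg
  alloy C: M = 13.9 MN·m/kg
  alloy Y: M = 13.1 MN·m/kg
  alloy U: M = 2.27 MN·m/kg
The maximum is for alloy P.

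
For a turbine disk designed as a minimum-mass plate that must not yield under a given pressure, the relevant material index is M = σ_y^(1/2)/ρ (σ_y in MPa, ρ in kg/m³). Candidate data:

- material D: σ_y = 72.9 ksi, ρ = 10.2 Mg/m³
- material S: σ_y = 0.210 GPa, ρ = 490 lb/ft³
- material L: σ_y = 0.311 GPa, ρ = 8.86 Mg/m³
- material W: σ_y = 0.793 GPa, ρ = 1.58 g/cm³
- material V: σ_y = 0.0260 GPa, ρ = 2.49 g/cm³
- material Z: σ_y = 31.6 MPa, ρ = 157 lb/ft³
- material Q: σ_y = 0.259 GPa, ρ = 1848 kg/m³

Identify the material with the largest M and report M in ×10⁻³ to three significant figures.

Normalizing units and computing the index:
  material D: σ_y = 502.6 MPa, ρ = 10200 kg/m³
  material S: σ_y = 210.0 MPa, ρ = 7849 kg/m³
  material L: σ_y = 311.0 MPa, ρ = 8860 kg/m³
  material W: σ_y = 793.0 MPa, ρ = 1580 kg/m³
  material V: σ_y = 26.00 MPa, ρ = 2490 kg/m³
  material Z: σ_y = 31.60 MPa, ρ = 2515 kg/m³
  material Q: σ_y = 259.0 MPa, ρ = 1848 kg/m³
  material W: M = 17.8×10⁻³
  material Q: M = 8.71×10⁻³
  material Z: M = 2.24×10⁻³
  material D: M = 2.20×10⁻³
  material V: M = 2.05×10⁻³
  material L: M = 1.99×10⁻³
  material S: M = 1.85×10⁻³
Highest index: material W.

material W, M = 17.8×10⁻³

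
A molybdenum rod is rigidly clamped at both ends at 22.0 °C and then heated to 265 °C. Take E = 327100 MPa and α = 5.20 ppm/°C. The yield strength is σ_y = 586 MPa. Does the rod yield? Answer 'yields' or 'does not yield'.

E = 327100 MPa = 327.1 GPa.
ΔT = 243.0 K. Constrained thermal stress σ = E·α·ΔT = 327.1×10³ MPa × 5.20×10⁻⁶ × 243.0 = 413 MPa (compressive).
Compare to σ_y = 586 MPa: σ < σ_y, so it does not yield.

does not yield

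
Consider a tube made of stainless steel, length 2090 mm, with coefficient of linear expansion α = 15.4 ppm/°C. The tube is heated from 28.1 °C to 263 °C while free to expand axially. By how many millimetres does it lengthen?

7.56 mm

ΔT = 263 − 28.1 = 234.9 K.
ΔL = α·L₀·ΔT = 15.4×10⁻⁶ × 2090 mm × 234.9 K = 7.56 mm.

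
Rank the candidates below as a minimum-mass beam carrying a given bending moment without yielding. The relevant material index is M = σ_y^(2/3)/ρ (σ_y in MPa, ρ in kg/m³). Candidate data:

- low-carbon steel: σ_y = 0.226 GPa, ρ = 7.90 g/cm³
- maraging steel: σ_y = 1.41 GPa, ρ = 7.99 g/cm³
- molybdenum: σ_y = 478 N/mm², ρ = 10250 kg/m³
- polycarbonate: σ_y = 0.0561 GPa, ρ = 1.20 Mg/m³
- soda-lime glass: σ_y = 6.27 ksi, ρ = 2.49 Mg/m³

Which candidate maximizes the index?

Convert each candidate to consistent units, then evaluate M:
  low-carbon steel: σ_y = 226.0 MPa, ρ = 7900 kg/m³
  maraging steel: σ_y = 1410 MPa, ρ = 7990 kg/m³
  molybdenum: σ_y = 478.0 MPa, ρ = 10250 kg/m³
  polycarbonate: σ_y = 56.10 MPa, ρ = 1200 kg/m³
  soda-lime glass: σ_y = 43.23 MPa, ρ = 2490 kg/m³
  maraging steel: M = 15.7×10⁻³
  polycarbonate: M = 12.2×10⁻³
  molybdenum: M = 5.96×10⁻³
  soda-lime glass: M = 4.95×10⁻³
  low-carbon steel: M = 4.70×10⁻³
Maraging steel has the largest M.

maraging steel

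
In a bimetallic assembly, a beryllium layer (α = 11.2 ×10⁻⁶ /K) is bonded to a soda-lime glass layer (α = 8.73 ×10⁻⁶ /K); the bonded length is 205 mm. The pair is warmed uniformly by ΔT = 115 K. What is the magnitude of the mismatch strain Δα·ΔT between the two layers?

Δα = |11.2 − 8.73|×10⁻⁶/K = 2.47×10⁻⁶/K.
Mismatch strain = Δα·ΔT = 2.47×10⁻⁶ × 115.0 = 2.84×10⁻⁴.

2.84×10⁻⁴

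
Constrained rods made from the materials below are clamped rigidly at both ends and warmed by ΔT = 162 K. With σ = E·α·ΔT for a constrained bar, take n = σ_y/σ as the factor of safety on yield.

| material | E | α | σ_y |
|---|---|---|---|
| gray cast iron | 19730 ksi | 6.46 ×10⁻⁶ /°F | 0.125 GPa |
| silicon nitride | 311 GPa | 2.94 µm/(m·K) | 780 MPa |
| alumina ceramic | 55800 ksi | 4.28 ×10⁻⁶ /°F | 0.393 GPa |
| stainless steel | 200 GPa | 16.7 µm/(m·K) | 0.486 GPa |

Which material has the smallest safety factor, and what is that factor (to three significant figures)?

gray cast iron, n = 0.488

In consistent units (E in GPa, α in ×10⁻⁶/K, σ_y in MPa):
  gray cast iron: E = 136.0, α = 11.6, σ_y = 125.0 → σ = 256 MPa, n = 0.488
  silicon nitride: E = 311.0, α = 2.94, σ_y = 780.0 → σ = 148 MPa, n = 5.27
  alumina ceramic: E = 384.7, α = 7.70, σ_y = 393.0 → σ = 480 MPa, n = 0.818
  stainless steel: E = 200.0, α = 16.7, σ_y = 486.0 → σ = 541 MPa, n = 0.898
Gray cast iron has the lowest safety factor, n = 0.488.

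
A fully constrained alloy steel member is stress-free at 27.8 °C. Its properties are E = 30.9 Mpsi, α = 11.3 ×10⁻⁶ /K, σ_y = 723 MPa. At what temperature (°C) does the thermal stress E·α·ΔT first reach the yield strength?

328 °C

E = 30.9 Mpsi = 213.0 GPa.
E·α·ΔT = 723.0 MPa ⇒ ΔT = 723.0 / (213.0×10³ × 11.3×10⁻⁶) = 300.3 K.
T = 27.8 + 300.3 = 328.1 °C.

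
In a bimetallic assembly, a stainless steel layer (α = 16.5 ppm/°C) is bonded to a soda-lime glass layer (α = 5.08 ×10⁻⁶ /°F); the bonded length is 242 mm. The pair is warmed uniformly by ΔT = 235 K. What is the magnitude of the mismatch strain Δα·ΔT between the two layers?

soda-lime glass: α = 5.08×10⁻⁶/°F × 9/5 = 9.14×10⁻⁶/K.
Δα = |16.5 − 9.14|×10⁻⁶/K = 7.36×10⁻⁶/K.
Mismatch strain = Δα·ΔT = 7.36×10⁻⁶ × 235.0 = 1.73×10⁻³.

1.73×10⁻³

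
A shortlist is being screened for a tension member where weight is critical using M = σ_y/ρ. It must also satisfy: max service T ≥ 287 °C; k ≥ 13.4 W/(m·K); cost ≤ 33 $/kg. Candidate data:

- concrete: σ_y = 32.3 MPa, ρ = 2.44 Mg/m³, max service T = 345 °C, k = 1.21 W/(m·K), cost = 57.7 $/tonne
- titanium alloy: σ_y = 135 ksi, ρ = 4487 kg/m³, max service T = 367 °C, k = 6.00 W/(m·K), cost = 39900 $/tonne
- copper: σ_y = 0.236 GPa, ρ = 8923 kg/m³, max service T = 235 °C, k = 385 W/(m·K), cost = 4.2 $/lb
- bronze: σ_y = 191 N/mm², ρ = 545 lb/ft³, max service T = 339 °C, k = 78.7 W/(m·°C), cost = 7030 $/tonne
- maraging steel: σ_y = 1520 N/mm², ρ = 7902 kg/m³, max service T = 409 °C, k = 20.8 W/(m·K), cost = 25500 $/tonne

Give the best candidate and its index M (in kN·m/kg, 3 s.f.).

maraging steel, M = 192 kN·m/kg

Screen on constraints: max service T ≥ 287 °C; k ≥ 13.4 W/(m·K); cost ≤ 33 $/kg. Survivors: bronze, maraging steel.
In SI units:
  bronze: σ_y = 191.0 MPa, ρ = 8730 kg/m³
  maraging steel: σ_y = 1520 MPa, ρ = 7902 kg/m³
  maraging steel: M = 192 kN·m/kg
  bronze: M = 21.9 kN·m/kg
Maraging steel ranks first.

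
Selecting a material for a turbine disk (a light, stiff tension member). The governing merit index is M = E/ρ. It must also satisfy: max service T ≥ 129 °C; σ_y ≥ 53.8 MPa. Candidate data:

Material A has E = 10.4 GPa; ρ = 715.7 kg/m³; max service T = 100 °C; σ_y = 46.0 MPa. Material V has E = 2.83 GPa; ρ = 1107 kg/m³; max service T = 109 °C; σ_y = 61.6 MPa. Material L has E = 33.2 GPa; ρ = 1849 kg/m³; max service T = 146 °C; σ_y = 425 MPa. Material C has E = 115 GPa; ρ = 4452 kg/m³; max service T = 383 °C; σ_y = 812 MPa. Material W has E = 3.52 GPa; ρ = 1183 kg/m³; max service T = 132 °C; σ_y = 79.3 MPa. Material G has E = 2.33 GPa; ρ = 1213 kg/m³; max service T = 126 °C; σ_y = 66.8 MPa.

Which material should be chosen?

Screen on constraints: max service T ≥ 129 °C; σ_y ≥ 53.8 MPa. Survivors: material L, material C, material W.
Evaluate M for each candidate:
  material C: M = 25.8 MN·m/kg
  material L: M = 18.0 MN·m/kg
  material W: M = 2.98 MN·m/kg
The maximum is for material C.

material C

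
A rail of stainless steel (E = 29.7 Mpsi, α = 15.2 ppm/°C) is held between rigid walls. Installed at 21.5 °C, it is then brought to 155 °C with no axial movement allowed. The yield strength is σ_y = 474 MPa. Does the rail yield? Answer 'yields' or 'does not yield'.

E = 29.7 Mpsi = 204.8 GPa.
ΔT = 133.5 K. Constrained thermal stress σ = E·α·ΔT = 204.8×10³ MPa × 15.2×10⁻⁶ × 133.5 = 416 MPa (compressive).
Compare to σ_y = 474 MPa: σ < σ_y, so it does not yield.

does not yield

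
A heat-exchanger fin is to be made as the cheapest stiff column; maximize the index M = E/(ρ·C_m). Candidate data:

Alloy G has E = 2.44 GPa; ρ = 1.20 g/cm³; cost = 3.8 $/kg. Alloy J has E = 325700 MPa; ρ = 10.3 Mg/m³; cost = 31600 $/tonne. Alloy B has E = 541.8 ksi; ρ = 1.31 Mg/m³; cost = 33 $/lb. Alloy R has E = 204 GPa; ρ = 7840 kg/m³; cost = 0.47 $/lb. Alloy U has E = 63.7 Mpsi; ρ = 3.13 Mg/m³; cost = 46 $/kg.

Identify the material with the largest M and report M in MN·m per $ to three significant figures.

After converting to SI:
  alloy G: E = 2.440 GPa, ρ = 1200 kg/m³, cost = 3.800 $/kg
  alloy J: E = 325.7 GPa, ρ = 10300 kg/m³, cost = 31.60 $/kg
  alloy B: E = 3.736 GPa, ρ = 1310 kg/m³, cost = 72.75 $/kg
  alloy R: E = 204.0 GPa, ρ = 7840 kg/m³, cost = 1.036 $/kg
  alloy U: E = 439.2 GPa, ρ = 3130 kg/m³, cost = 46.00 $/kg
  alloy R: M = 25.1 MN·m per $
  alloy U: M = 3.05 MN·m per $
  alloy J: M = 1.00 MN·m per $
  alloy G: M = 0.535 MN·m per $
  alloy B: M = 0.0392 MN·m per $
Highest index: alloy R.

alloy R, M = 25.1 MN·m per $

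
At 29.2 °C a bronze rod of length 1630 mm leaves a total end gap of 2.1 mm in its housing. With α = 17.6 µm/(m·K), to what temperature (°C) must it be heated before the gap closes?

α·L₀·ΔT = 2.1 mm ⇒ ΔT = 2.1 / (17.6×10⁻⁶ × 1630.0) = 73.20 K.
T = 29.2 + 73.20 = 102.4 °C.

102 °C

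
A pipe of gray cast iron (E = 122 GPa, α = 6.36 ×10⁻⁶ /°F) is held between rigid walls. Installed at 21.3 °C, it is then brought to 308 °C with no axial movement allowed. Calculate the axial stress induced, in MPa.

400 MPa

α = 6.36×10⁻⁶/°F × 9/5 = 11.4×10⁻⁶/K.
ΔT = 286.7 K. Constrained thermal stress σ = E·α·ΔT = 122.0×10³ MPa × 11.4×10⁻⁶ × 286.7 = 400 MPa (compressive).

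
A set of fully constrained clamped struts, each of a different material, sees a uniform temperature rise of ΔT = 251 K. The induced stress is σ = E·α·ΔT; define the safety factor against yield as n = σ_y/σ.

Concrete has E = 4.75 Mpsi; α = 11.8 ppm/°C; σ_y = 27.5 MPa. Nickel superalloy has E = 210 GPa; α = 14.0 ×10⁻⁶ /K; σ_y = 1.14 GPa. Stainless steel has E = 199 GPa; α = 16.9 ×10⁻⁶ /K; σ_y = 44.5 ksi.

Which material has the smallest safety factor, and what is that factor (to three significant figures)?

In consistent units (E in GPa, α in ×10⁻⁶/K, σ_y in MPa):
  concrete: E = 32.75, α = 11.8, σ_y = 27.50 → σ = 97.0 MPa, n = 0.284
  nickel superalloy: E = 210.0, α = 14.0, σ_y = 1140 → σ = 738 MPa, n = 1.54
  stainless steel: E = 199.0, α = 16.9, σ_y = 306.8 → σ = 844 MPa, n = 0.363
The minimum is concrete at n = 0.284.

concrete, n = 0.284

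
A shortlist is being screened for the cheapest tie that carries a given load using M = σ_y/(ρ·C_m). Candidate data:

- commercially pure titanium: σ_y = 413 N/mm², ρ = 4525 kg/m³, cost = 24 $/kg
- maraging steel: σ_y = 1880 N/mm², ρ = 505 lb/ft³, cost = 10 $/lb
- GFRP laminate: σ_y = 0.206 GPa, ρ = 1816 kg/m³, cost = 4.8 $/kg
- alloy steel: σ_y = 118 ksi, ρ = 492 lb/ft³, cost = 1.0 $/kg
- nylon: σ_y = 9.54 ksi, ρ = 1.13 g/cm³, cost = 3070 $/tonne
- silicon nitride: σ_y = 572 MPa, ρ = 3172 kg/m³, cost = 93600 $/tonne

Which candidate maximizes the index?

Putting every candidate on a common basis:
  commercially pure titanium: σ_y = 413.0 MPa, ρ = 4525 kg/m³, cost = 24.00 $/kg
  maraging steel: σ_y = 1880 MPa, ρ = 8089 kg/m³, cost = 22.05 $/kg
  GFRP laminate: σ_y = 206.0 MPa, ρ = 1816 kg/m³, cost = 4.800 $/kg
  alloy steel: σ_y = 813.6 MPa, ρ = 7881 kg/m³, cost = 1.000 $/kg
  nylon: σ_y = 65.78 MPa, ρ = 1130 kg/m³, cost = 3.070 $/kg
  silicon nitride: σ_y = 572.0 MPa, ρ = 3172 kg/m³, cost = 93.60 $/kg
  alloy steel: M = 103 kN·m per $
  GFRP laminate: M = 23.6 kN·m per $
  nylon: M = 19.0 kN·m per $
  maraging steel: M = 10.5 kN·m per $
  commercially pure titanium: M = 3.80 kN·m per $
  silicon nitride: M = 1.93 kN·m per $
Alloy steel ranks first.

alloy steel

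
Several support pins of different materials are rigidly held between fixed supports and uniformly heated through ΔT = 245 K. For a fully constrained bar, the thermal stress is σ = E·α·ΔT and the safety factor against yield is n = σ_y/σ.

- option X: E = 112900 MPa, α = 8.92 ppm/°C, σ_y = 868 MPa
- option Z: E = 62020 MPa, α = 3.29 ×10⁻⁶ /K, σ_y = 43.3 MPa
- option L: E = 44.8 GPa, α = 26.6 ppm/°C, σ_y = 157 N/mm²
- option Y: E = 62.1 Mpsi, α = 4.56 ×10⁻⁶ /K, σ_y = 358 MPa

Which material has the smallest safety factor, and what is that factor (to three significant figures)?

Converting E to GPa, α to ×10⁻⁶/K, σ_y to MPa, then σ and n for each:
  option X: E = 112.9, α = 8.92, σ_y = 868.0 → σ = 247 MPa, n = 3.52
  option Z: E = 62.02, α = 3.29, σ_y = 43.30 → σ = 50.0 MPa, n = 0.866
  option L: E = 44.80, α = 26.6, σ_y = 157.0 → σ = 292 MPa, n = 0.538
  option Y: E = 428.2, α = 4.56, σ_y = 358.0 → σ = 478 MPa, n = 0.748
Smallest n: option L with n = 0.538.

option L, n = 0.538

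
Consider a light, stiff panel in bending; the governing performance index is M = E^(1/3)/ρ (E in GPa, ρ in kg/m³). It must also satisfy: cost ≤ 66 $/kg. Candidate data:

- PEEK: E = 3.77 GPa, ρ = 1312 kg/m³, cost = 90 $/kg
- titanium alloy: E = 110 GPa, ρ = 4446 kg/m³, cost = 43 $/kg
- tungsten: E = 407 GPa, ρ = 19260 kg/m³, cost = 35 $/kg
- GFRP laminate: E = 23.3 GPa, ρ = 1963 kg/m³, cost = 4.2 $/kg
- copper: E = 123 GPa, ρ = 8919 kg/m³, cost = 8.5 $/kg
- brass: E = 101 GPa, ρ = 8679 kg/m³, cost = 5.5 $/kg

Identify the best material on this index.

GFRP laminate

Screen on constraints: cost ≤ 66 $/kg. Survivors: titanium alloy, tungsten, GFRP laminate, copper, brass.
Per-candidate index values:
  GFRP laminate: M = 1.46×10⁻³
  titanium alloy: M = 1.08×10⁻³
  copper: M = 0.558×10⁻³
  brass: M = 0.537×10⁻³
  tungsten: M = 0.385×10⁻³
The maximum is for GFRP laminate.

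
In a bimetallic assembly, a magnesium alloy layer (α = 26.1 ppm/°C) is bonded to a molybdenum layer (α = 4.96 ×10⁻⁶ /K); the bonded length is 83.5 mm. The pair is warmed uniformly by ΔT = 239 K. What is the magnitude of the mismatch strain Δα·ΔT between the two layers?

5.05×10⁻³

Δα = |26.1 − 4.96|×10⁻⁶/K = 21.1×10⁻⁶/K.
Mismatch strain = Δα·ΔT = 21.1×10⁻⁶ × 239.0 = 5.05×10⁻³.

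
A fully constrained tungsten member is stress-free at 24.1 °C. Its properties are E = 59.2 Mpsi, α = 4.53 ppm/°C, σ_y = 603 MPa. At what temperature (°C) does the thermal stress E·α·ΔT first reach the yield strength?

350 °C

E = 59.2 Mpsi = 408.2 GPa.
E·α·ΔT = 603.0 MPa ⇒ ΔT = 603.0 / (408.2×10³ × 4.53×10⁻⁶) = 326.1 K.
T = 24.1 + 326.1 = 350.2 °C.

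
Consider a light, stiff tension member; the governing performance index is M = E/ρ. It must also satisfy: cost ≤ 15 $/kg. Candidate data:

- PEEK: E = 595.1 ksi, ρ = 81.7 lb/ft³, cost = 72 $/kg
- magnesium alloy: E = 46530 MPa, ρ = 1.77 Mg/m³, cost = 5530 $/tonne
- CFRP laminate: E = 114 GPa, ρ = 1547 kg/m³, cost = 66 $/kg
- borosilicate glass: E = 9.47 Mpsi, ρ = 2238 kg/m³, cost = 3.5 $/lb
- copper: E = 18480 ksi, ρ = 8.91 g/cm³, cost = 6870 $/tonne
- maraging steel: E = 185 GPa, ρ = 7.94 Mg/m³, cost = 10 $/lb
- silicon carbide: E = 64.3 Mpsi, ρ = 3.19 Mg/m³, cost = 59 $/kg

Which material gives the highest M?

borosilicate glass

Screen on constraints: cost ≤ 15 $/kg. Survivors: magnesium alloy, borosilicate glass, copper.
In SI units:
  magnesium alloy: E = 46.53 GPa, ρ = 1770 kg/m³
  borosilicate glass: E = 65.29 GPa, ρ = 2238 kg/m³
  copper: E = 127.4 GPa, ρ = 8910 kg/m³
  borosilicate glass: M = 29.2 MN·m/kg
  magnesium alloy: M = 26.3 MN·m/kg
  copper: M = 14.3 MN·m/kg
The maximum is for borosilicate glass.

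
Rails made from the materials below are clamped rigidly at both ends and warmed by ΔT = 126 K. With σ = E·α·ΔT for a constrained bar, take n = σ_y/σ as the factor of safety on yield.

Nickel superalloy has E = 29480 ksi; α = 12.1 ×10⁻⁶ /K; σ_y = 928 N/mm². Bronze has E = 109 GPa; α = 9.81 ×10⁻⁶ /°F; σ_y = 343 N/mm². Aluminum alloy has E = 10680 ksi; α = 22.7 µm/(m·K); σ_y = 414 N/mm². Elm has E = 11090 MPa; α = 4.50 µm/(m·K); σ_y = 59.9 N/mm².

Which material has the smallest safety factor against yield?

In consistent units (E in GPa, α in ×10⁻⁶/K, σ_y in MPa):
  nickel superalloy: E = 203.3, α = 12.1, σ_y = 928.0 → σ = 310 MPa, n = 2.99
  bronze: E = 109.0, α = 17.7, σ_y = 343.0 → σ = 243 MPa, n = 1.41
  aluminum alloy: E = 73.64, α = 22.7, σ_y = 414.0 → σ = 211 MPa, n = 1.97
  elm: E = 11.09, α = 4.50, σ_y = 59.90 → σ = 6.29 MPa, n = 9.53
The minimum is bronze at n = 1.41.

bronze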